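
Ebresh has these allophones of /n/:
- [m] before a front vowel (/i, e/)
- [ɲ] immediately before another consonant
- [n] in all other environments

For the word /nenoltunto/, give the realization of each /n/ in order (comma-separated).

[m], [n], [ɲ]

Occurrence 1 (position 1): before a front vowel (/i, e/) → [m].
Occurrence 2 (position 3): no conditioning environment matches → elsewhere allophone [n].
Occurrence 3 (position 8): immediately before another consonant → [ɲ].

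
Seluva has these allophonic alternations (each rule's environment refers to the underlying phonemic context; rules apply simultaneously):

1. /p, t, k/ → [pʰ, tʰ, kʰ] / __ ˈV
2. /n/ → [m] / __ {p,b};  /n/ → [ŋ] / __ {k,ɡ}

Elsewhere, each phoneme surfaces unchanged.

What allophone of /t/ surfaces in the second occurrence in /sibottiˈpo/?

[t]

/t/ (between /t/ and /i/) fails the environment for rule 1, so it stays [t].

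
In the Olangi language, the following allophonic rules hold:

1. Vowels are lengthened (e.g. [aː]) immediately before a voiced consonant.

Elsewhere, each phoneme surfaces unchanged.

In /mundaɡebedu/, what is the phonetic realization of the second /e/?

/e/ (between /b/ and /d/): before a voiced consonant, so rule 1 applies → [eː].

[eː]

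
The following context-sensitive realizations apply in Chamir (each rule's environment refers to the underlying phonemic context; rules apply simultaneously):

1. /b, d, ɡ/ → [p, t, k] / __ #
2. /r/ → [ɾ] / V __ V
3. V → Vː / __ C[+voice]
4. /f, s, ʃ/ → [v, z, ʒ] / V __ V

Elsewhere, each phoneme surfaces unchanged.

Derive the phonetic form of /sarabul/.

[saːɾaːbuːl]

/s/ (word-initial) fails the environment for rule 4, so it stays [s].
Rule 3 applies to /a/ (between /s/ and /r/: before a voiced consonant) → [aː].
/r/ (between /a/ and /a/) occurs between two vowels → [ɾ] by rule 2.
/a/ meets the environment for rule 3 (before a voiced consonant) → [aː].
/b/ — between /a/ and /u/; rule 1 does not apply here → [b].
Rule 3 applies to /u/ (between /b/ and /l/: before a voiced consonant) → [uː].
/l/ — not in any rule's target class → [l].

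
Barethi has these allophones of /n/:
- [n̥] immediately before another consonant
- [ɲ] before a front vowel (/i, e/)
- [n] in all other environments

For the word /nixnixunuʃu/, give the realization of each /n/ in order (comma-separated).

Occurrence 1 (position 1): before a front vowel (/i, e/) → [ɲ].
Occurrence 2 (position 4): before a front vowel (/i, e/) → [ɲ].
Occurrence 3 (position 8): no conditioning environment matches → elsewhere allophone [n].

[ɲ], [ɲ], [n]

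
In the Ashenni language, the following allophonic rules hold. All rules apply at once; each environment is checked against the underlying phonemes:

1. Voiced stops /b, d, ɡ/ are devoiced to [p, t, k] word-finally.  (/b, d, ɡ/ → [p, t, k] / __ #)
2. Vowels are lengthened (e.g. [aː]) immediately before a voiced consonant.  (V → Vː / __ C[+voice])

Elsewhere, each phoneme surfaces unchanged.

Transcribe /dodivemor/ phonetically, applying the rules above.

/d/ — word-initial; rule 1 does not apply here → [d].
Rule 2 applies to /o/ (between /d/ and /d/: before a voiced consonant) → [oː].
/d/ (between /o/ and /i/) is in the target of rule 1 but the environment (word-finally) is not met → [d].
/i/ — between /d/ and /v/, before a voiced consonant — surfaces as [iː] (rule 2).
/e/ (between /v/ and /m/) occurs before a voiced consonant → [eː] by rule 2.
/o/ — between /m/ and /r/, before a voiced consonant — surfaces as [oː] (rule 2).

[doːdiːveːmoːr]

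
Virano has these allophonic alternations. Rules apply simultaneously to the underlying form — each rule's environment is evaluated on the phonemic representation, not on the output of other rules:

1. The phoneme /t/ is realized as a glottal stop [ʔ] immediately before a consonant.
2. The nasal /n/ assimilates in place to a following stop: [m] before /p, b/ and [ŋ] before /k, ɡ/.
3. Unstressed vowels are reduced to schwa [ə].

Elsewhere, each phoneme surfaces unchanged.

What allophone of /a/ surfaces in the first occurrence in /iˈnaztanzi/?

[a]

/a/ (between /n/ and /z/) fails the environment for rule 3, so it stays [a].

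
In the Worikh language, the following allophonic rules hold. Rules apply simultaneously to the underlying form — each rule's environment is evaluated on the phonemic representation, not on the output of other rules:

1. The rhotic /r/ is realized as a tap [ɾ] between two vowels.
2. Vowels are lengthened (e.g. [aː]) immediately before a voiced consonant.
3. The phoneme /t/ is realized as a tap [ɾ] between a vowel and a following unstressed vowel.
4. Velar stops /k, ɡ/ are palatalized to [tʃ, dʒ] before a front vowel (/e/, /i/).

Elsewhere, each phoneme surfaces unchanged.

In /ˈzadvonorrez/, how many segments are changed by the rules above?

Segments that undergo a rule: /a/ → [aː] (rule 2); /o/ → [oː] (rule 2); /o/ → [oː] (rule 2); /e/ → [eː] (rule 2).
All other segments surface unchanged.

4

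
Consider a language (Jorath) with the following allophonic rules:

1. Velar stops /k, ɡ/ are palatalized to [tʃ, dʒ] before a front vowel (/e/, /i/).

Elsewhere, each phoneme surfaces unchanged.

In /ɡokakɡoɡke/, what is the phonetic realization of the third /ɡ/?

/ɡ/ (between /o/ and /k/) is in the target of rule 1 but the environment (before a front vowel) is not met → [ɡ].

[ɡ]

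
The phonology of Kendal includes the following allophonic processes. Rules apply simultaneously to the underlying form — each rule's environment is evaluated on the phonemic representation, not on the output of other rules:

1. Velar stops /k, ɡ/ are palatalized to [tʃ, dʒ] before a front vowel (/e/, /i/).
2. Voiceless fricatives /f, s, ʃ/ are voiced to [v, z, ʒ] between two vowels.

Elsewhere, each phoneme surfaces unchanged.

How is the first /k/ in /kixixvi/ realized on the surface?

/k/ — word-initial, before a front vowel — surfaces as [tʃ] (rule 1).

[tʃ]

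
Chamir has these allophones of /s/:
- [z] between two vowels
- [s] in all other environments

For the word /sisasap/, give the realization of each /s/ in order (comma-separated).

[s], [z], [z]

Occurrence 1 (position 1): no conditioning environment matches → elsewhere allophone [s].
Occurrence 2 (position 3): between two vowels → [z].
Occurrence 3 (position 5): between two vowels → [z].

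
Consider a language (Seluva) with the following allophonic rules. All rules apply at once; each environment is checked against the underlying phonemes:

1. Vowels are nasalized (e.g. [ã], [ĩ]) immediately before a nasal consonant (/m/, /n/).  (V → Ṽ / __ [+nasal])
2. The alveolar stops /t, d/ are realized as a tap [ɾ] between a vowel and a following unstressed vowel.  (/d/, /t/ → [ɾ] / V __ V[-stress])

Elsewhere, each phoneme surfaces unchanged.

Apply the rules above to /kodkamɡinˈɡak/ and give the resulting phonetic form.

/k/ (word-initial): no rule targets it → [k].
/o/ — between /k/ and /d/; rule 1 does not apply here → [o].
/d/ (between /o/ and /k/) is in the target of rule 2 but the environment (between a vowel and a following unstressed vowel) is not met → [d].
/k/ — not in any rule's target class → [k].
/a/ (between /k/ and /m/) occurs before a nasal consonant → [ã] by rule 1.
/m/ stays [m].
/ɡ/ (between /m/ and /i/) is unaffected → [ɡ].
/i/ (between /ɡ/ and /n/) occurs before a nasal consonant → [ĩ] by rule 1.
/n/ (between /i/ and /ɡ/) is unaffected → [n].
/ɡ/ (between /n/ and /a/) is unaffected → [ɡ].
/a/ (between /ɡ/ and /k/) is in the target of rule 1 but the environment (before a nasal consonant) is not met → [a].
/k/ (word-final): no rule targets it → [k].

[kodkãmɡĩnˈɡak]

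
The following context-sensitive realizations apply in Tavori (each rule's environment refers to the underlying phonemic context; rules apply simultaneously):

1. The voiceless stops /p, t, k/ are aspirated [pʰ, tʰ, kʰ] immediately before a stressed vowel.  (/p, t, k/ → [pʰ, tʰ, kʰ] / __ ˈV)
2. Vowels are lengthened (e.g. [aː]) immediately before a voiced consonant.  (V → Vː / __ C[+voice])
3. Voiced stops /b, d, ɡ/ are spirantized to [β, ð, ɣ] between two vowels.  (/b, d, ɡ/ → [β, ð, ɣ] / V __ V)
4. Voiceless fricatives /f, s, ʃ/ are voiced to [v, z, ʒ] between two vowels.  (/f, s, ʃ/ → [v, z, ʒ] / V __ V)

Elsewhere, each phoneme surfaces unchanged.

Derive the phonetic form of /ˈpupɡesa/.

/p/ (word-initial): immediately before a stressed vowel, so rule 1 applies → [pʰ].
/u/ (between /p/ and /p/): rule 2 targets it, but not before a voiced consonant → unchanged [u].
/p/ (between /u/ and /ɡ/) is in the target of rule 1 but the environment (immediately before a stressed vowel) is not met → [p].
/ɡ/ (between /p/ and /e/): rule 3 targets it, but not between two vowels → unchanged [ɡ].
/e/ — between /ɡ/ and /s/; rule 2 does not apply here → [e].
Rule 4 applies to /s/ (between /e/ and /a/: between two vowels) → [z].
/a/ — word-final; rule 2 does not apply here → [a].

[ˈpʰupɡeza]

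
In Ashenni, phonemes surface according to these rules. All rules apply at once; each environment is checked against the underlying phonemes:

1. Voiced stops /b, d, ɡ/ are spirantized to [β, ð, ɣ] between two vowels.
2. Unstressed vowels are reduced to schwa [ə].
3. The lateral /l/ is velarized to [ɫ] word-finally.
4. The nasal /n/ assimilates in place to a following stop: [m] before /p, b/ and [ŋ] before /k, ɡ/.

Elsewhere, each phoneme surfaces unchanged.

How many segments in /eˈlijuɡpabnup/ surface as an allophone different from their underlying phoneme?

Segments that undergo a rule: /e/ → [ə] (rule 2); /u/ → [ə] (rule 2); /a/ → [ə] (rule 2); /u/ → [ə] (rule 2).
All other segments surface unchanged.

4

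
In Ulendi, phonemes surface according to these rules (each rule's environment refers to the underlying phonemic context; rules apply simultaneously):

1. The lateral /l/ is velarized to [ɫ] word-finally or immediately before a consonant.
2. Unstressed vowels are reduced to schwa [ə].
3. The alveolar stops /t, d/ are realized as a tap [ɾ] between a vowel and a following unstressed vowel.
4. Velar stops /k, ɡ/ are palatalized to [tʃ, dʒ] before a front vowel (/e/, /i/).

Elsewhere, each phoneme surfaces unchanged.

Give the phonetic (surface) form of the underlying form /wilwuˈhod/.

[wəɫwəˈhod]

/w/ (word-initial) is unaffected → [w].
Rule 2 applies to /i/ (between /w/ and /l/: in an unstressed syllable) → [ə].
/l/ (between /i/ and /w/) occurs word-finally or immediately before a consonant → [ɫ] by rule 1.
/w/ (between /l/ and /u/): no rule targets it → [w].
/u/ (between /w/ and /h/) occurs in an unstressed syllable → [ə] by rule 2.
/h/ stays [h].
/o/ (between /h/ and /d/) is in the target of rule 2 but the environment (in an unstressed syllable) is not met → [o].
/d/ — word-final; rule 3 does not apply here → [d].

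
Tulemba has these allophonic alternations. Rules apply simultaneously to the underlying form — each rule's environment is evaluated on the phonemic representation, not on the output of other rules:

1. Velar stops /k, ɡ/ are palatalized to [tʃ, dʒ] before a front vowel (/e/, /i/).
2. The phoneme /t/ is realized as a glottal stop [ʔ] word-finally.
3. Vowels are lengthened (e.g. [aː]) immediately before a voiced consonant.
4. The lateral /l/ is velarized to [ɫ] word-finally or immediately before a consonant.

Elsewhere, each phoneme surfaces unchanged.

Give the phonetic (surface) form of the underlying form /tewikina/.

/t/ — word-initial; rule 2 does not apply here → [t].
/e/ (between /t/ and /w/): before a voiced consonant, so rule 3 applies → [eː].
/w/ — not in any rule's target class → [w].
/i/ (between /w/ and /k/) fails the environment for rule 3, so it stays [i].
/k/ meets the environment for rule 1 (before a front vowel) → [tʃ].
/i/ (between /k/ and /n/) occurs before a voiced consonant → [iː] by rule 3.
/n/ stays [n].
/a/ (word-final) fails the environment for rule 3, so it stays [a].

[teːwitʃiːna]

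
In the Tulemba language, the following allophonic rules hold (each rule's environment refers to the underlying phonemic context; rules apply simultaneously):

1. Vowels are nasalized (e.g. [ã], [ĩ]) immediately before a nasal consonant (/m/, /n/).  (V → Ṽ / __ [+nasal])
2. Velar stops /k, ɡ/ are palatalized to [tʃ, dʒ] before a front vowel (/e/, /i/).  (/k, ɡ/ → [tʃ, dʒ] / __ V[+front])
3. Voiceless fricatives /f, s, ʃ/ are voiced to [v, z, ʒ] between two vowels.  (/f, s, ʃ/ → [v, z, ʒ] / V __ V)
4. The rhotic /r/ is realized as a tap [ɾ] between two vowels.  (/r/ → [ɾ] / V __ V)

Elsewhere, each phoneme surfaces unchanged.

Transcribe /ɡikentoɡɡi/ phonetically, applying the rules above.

[dʒitʃẽntoɡdʒi]

Rule 2 applies to /ɡ/ (word-initial: before a front vowel) → [dʒ].
/i/ (between /ɡ/ and /k/): rule 1 targets it, but not before a nasal consonant → unchanged [i].
/k/ (between /i/ and /e/): before a front vowel, so rule 2 applies → [tʃ].
/e/ meets the environment for rule 1 (before a nasal consonant) → [ẽ].
/n/ (between /e/ and /t/) is unaffected → [n].
/t/ (between /n/ and /o/): no rule targets it → [t].
/o/ (between /t/ and /ɡ/): rule 1 targets it, but not before a nasal consonant → unchanged [o].
/ɡ/ (between /o/ and /ɡ/): rule 2 targets it, but not before a front vowel → unchanged [ɡ].
/ɡ/ meets the environment for rule 2 (before a front vowel) → [dʒ].
/i/ (word-final) is in the target of rule 1 but the environment (before a nasal consonant) is not met → [i].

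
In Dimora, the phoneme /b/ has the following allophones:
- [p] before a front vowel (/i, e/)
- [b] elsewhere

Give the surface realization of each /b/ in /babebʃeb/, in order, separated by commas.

[b], [p], [b], [b]

Occurrence 1 (position 1): no conditioning environment matches → elsewhere allophone [b].
Occurrence 2 (position 3): before a front vowel (/i, e/) → [p].
Occurrence 3 (position 5): no conditioning environment matches → elsewhere allophone [b].
Occurrence 4 (position 8): no conditioning environment matches → elsewhere allophone [b].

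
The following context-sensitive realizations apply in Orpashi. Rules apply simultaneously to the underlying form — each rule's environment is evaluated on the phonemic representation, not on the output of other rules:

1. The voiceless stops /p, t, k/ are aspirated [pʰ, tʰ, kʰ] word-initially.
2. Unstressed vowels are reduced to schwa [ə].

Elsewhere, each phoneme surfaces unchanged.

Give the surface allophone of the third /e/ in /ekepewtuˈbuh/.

/e/ — between /p/ and /w/, in an unstressed syllable — surfaces as [ə] (rule 2).

[ə]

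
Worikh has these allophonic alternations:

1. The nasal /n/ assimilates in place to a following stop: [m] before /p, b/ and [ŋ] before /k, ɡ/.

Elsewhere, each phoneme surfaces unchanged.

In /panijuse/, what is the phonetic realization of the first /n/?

[n]

/n/ (between /a/ and /i/) fails the environment for rule 1, so it stays [n].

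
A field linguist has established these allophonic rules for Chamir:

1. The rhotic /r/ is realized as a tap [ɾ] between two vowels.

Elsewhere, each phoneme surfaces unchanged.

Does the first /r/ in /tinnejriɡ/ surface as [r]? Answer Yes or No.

/r/ (between /j/ and /i/) fails the environment for rule 1, so it stays [r].
The actual realization is [r], which matches [r].

Yes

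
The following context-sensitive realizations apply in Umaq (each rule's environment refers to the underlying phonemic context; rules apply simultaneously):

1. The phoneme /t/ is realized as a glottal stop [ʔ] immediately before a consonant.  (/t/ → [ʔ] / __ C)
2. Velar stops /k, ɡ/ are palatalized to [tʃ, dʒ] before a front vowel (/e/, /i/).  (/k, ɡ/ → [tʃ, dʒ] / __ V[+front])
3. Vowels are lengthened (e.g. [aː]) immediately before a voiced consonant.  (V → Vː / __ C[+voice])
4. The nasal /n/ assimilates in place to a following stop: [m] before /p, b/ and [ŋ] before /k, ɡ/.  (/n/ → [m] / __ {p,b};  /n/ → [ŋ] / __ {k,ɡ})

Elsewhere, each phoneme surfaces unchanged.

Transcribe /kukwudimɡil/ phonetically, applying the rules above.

[kukwuːdiːmdʒiːl]

/k/ — word-initial; rule 2 does not apply here → [k].
/u/ (between /k/ and /k/) fails the environment for rule 3, so it stays [u].
/k/ — between /u/ and /w/; rule 2 does not apply here → [k].
/w/ — not in any rule's target class → [w].
/u/ meets the environment for rule 3 (before a voiced consonant) → [uː].
/d/ (between /u/ and /i/): no rule targets it → [d].
/i/ (between /d/ and /m/): before a voiced consonant, so rule 3 applies → [iː].
/m/ stays [m].
/ɡ/ — between /m/ and /i/, before a front vowel — surfaces as [dʒ] (rule 2).
/i/ (between /ɡ/ and /l/): before a voiced consonant, so rule 3 applies → [iː].
/l/ (word-final) is unaffected → [l].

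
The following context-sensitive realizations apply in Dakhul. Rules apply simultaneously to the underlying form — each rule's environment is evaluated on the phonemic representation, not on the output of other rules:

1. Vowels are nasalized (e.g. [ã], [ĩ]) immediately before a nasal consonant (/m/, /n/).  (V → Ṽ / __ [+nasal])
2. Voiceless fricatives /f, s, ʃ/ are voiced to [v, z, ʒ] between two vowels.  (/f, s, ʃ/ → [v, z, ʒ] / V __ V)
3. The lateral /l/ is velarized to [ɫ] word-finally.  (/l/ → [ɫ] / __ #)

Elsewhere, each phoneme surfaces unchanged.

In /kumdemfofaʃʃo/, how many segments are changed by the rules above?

3

Segments that undergo a rule: /u/ → [ũ] (rule 1); /e/ → [ẽ] (rule 1); /f/ → [v] (rule 2).
All other segments surface unchanged.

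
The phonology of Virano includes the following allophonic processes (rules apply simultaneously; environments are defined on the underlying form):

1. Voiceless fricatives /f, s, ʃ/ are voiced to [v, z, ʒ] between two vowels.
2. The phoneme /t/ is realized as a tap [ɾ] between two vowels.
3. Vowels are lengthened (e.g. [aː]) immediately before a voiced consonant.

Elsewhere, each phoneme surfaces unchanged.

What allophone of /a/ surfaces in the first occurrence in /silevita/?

/a/ — word-final; rule 3 does not apply here → [a].

[a]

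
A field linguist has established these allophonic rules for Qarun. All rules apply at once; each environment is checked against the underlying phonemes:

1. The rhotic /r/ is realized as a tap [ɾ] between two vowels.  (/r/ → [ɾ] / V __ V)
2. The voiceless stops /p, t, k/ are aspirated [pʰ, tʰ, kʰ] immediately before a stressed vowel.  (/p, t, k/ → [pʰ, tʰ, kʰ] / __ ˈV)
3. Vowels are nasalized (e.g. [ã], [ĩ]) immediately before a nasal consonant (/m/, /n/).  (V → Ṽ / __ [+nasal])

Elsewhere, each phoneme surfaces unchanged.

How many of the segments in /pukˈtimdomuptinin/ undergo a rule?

Segments that undergo a rule: /t/ → [tʰ] (rule 2); /i/ → [ĩ] (rule 3); /o/ → [õ] (rule 3); /i/ → [ĩ] (rule 3); /i/ → [ĩ] (rule 3).
All other segments surface unchanged.

5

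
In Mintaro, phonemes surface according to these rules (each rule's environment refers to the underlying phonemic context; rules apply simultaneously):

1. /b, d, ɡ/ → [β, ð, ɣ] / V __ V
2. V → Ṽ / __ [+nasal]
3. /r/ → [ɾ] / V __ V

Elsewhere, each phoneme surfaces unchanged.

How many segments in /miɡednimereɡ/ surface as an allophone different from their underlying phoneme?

3

Segments that undergo a rule: /ɡ/ → [ɣ] (rule 1); /i/ → [ĩ] (rule 2); /r/ → [ɾ] (rule 3).
All other segments surface unchanged.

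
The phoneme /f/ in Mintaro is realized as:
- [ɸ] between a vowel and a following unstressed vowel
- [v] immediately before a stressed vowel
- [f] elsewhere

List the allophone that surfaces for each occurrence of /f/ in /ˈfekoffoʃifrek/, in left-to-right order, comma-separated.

Occurrence 1 (position 1): immediately before a stressed vowel → [v].
Occurrence 2 (position 5): no conditioning environment matches → elsewhere allophone [f].
Occurrence 3 (position 6): no conditioning environment matches → elsewhere allophone [f].
Occurrence 4 (position 10): no conditioning environment matches → elsewhere allophone [f].

[v], [f], [f], [f]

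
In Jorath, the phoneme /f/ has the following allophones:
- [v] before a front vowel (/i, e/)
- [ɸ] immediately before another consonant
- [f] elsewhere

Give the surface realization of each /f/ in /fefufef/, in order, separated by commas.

[v], [f], [v], [f]

Occurrence 1 (position 1): before a front vowel (/i, e/) → [v].
Occurrence 2 (position 3): no conditioning environment matches → elsewhere allophone [f].
Occurrence 3 (position 5): before a front vowel (/i, e/) → [v].
Occurrence 4 (position 7): no conditioning environment matches → elsewhere allophone [f].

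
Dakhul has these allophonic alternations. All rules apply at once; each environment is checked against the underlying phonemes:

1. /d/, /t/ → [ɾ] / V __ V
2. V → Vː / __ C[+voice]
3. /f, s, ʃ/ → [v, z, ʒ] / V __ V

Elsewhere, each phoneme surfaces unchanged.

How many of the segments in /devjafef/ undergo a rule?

2

Segments that undergo a rule: /e/ → [eː] (rule 2); /f/ → [v] (rule 3).
All other segments surface unchanged.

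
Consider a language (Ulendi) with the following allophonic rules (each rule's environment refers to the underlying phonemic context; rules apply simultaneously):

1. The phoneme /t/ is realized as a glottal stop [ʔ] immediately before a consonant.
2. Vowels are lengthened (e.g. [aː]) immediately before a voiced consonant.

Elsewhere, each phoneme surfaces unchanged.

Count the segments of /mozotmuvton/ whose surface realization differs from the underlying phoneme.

4

Segments that undergo a rule: /o/ → [oː] (rule 2); /t/ → [ʔ] (rule 1); /u/ → [uː] (rule 2); /o/ → [oː] (rule 2).
All other segments surface unchanged.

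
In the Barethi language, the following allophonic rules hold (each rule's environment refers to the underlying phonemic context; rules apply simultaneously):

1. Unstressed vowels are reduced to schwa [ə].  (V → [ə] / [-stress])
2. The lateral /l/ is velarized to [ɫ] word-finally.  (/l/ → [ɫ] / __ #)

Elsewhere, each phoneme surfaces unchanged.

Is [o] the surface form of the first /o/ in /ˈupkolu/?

No

Rule 1 applies to /o/ (between /k/ and /l/: in an unstressed syllable) → [ə].
The actual realization is [ə], not [o].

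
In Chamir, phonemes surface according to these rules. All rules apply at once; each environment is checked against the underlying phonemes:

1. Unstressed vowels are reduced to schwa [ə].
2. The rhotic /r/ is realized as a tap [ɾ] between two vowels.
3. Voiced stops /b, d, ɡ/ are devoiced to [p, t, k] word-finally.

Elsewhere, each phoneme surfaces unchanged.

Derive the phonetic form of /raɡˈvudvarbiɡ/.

[rəɡˈvudvərbək]

/r/ — word-initial; rule 2 does not apply here → [r].
Rule 1 applies to /a/ (between /r/ and /ɡ/: in an unstressed syllable) → [ə].
/ɡ/ (between /a/ and /v/) is in the target of rule 3 but the environment (word-finally) is not met → [ɡ].
/v/ (between /ɡ/ and /u/): no rule targets it → [v].
/u/ (between /v/ and /d/) fails the environment for rule 1, so it stays [u].
/d/ (between /u/ and /v/): rule 3 targets it, but not word-finally → unchanged [d].
/v/ — not in any rule's target class → [v].
/a/ (between /v/ and /r/) occurs in an unstressed syllable → [ə] by rule 1.
/r/ — between /a/ and /b/; rule 2 does not apply here → [r].
/b/ — between /r/ and /i/; rule 3 does not apply here → [b].
/i/ meets the environment for rule 1 (in an unstressed syllable) → [ə].
/ɡ/ — word-final, word-finally — surfaces as [k] (rule 3).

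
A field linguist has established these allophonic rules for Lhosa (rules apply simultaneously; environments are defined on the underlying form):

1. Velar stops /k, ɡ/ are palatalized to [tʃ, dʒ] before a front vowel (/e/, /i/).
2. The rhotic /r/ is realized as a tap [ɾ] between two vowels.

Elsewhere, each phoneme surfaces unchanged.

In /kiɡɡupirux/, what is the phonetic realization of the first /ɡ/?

[ɡ]

/ɡ/ — between /i/ and /ɡ/; rule 1 does not apply here → [ɡ].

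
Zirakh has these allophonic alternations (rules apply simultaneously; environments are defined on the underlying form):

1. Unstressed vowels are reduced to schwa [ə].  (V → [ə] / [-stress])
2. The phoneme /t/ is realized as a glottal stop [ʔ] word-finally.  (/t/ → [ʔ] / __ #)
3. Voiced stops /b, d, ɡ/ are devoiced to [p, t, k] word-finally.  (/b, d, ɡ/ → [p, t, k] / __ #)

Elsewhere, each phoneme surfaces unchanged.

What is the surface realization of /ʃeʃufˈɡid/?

/ʃ/ (word-initial) is unaffected → [ʃ].
/e/ (between /ʃ/ and /ʃ/) occurs in an unstressed syllable → [ə] by rule 1.
/ʃ/ (between /e/ and /u/): no rule targets it → [ʃ].
Rule 1 applies to /u/ (between /ʃ/ and /f/: in an unstressed syllable) → [ə].
/f/ (between /u/ and /ɡ/) is unaffected → [f].
/ɡ/ (between /f/ and /i/) fails the environment for rule 3, so it stays [ɡ].
/i/ — between /ɡ/ and /d/; rule 1 does not apply here → [i].
/d/ (word-final) occurs word-finally → [t] by rule 3.

[ʃəʃəfˈɡit]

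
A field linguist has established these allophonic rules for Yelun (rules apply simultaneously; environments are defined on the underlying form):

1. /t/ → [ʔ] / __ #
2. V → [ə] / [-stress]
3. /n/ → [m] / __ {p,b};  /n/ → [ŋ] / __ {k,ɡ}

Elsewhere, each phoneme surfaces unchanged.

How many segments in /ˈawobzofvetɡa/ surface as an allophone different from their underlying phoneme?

4

Segments that undergo a rule: /o/ → [ə] (rule 2); /o/ → [ə] (rule 2); /e/ → [ə] (rule 2); /a/ → [ə] (rule 2).
All other segments surface unchanged.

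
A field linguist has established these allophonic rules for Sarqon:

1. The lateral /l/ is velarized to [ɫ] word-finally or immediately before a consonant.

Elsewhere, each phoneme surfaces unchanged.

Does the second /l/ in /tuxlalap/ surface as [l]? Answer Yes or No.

/l/ (between /a/ and /a/) is in the target of rule 1 but the environment (word-finally or immediately before a consonant) is not met → [l].
The actual realization is [l], which matches [l].

Yes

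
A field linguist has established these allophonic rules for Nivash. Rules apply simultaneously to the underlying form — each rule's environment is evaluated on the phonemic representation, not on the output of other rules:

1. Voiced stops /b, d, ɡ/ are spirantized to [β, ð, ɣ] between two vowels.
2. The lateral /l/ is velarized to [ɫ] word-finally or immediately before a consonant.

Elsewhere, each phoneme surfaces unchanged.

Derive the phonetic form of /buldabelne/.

/b/ (word-initial): rule 1 targets it, but not between two vowels → unchanged [b].
/u/ stays [u].
Rule 2 applies to /l/ (between /u/ and /d/: word-finally or immediately before a consonant) → [ɫ].
/d/ (between /l/ and /a/) fails the environment for rule 1, so it stays [d].
/a/ stays [a].
Rule 1 applies to /b/ (between /a/ and /e/: between two vowels) → [β].
/e/ (between /b/ and /l/) is unaffected → [e].
/l/ (between /e/ and /n/) occurs word-finally or immediately before a consonant → [ɫ] by rule 2.
/n/ stays [n].
/e/ — not in any rule's target class → [e].

[buɫdaβeɫne]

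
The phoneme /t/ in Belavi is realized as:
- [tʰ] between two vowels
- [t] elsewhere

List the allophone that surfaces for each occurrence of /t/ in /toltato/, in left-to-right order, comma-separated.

Occurrence 1 (position 1): no conditioning environment matches → elsewhere allophone [t].
Occurrence 2 (position 4): no conditioning environment matches → elsewhere allophone [t].
Occurrence 3 (position 6): between two vowels → [tʰ].

[t], [t], [tʰ]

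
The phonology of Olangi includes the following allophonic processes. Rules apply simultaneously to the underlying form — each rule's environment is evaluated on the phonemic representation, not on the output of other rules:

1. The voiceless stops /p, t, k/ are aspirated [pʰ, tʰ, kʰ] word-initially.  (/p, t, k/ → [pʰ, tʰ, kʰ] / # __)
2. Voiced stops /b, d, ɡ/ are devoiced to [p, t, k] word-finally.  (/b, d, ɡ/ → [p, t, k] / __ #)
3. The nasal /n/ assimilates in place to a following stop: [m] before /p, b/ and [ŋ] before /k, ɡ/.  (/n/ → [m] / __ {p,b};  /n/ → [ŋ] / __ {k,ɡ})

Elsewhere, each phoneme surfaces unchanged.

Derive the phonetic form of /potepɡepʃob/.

/p/ — word-initial, word-initially — surfaces as [pʰ] (rule 1).
/o/ (between /p/ and /t/) is unaffected → [o].
/t/ (between /o/ and /e/) fails the environment for rule 1, so it stays [t].
/e/ (between /t/ and /p/) is unaffected → [e].
/p/ — between /e/ and /ɡ/; rule 1 does not apply here → [p].
/ɡ/ (between /p/ and /e/) fails the environment for rule 2, so it stays [ɡ].
/e/ — not in any rule's target class → [e].
/p/ (between /e/ and /ʃ/) is in the target of rule 1 but the environment (word-initially) is not met → [p].
/ʃ/ stays [ʃ].
/o/ stays [o].
Rule 2 applies to /b/ (word-final: word-finally) → [p].

[pʰotepɡepʃop]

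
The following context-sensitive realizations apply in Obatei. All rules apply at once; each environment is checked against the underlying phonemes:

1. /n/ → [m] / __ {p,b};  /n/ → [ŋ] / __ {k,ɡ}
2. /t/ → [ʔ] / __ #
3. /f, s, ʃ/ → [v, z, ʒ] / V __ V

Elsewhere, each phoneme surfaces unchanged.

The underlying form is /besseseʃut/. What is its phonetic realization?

[bessezeʒuʔ]

/b/ (word-initial) is unaffected → [b].
/e/ stays [e].
/s/ — between /e/ and /s/; rule 3 does not apply here → [s].
/s/ — between /s/ and /e/; rule 3 does not apply here → [s].
/e/ (between /s/ and /s/): no rule targets it → [e].
/s/ meets the environment for rule 3 (between two vowels) → [z].
/e/ stays [e].
/ʃ/ meets the environment for rule 3 (between two vowels) → [ʒ].
/u/ (between /ʃ/ and /t/): no rule targets it → [u].
Rule 2 applies to /t/ (word-final: word-finally) → [ʔ].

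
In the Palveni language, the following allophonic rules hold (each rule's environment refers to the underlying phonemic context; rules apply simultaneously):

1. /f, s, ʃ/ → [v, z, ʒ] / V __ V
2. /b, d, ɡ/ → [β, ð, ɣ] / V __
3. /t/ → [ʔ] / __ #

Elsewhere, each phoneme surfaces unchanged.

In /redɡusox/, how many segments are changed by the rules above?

2

Segments that undergo a rule: /d/ → [ð] (rule 2); /s/ → [z] (rule 1).
All other segments surface unchanged.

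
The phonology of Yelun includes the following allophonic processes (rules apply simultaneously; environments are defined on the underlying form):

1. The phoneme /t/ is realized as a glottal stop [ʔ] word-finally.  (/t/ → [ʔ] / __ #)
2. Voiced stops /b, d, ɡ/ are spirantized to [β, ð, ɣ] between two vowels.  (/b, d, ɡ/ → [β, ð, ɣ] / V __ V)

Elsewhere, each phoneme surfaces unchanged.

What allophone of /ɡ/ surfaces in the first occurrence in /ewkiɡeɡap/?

/ɡ/ (between /i/ and /e/) occurs between two vowels → [ɣ] by rule 2.

[ɣ]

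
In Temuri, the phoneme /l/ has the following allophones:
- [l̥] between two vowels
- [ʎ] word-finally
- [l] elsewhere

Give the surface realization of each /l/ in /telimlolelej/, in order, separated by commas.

Occurrence 1 (position 3): between two vowels → [l̥].
Occurrence 2 (position 6): no conditioning environment matches → elsewhere allophone [l].
Occurrence 3 (position 8): between two vowels → [l̥].
Occurrence 4 (position 10): between two vowels → [l̥].

[l̥], [l], [l̥], [l̥]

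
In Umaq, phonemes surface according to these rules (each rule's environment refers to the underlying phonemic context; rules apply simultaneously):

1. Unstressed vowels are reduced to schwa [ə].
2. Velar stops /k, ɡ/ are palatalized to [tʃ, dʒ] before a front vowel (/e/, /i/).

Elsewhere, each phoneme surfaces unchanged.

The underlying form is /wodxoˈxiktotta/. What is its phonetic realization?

[wədxəˈxiktəttə]

/w/ stays [w].
Rule 1 applies to /o/ (between /w/ and /d/: in an unstressed syllable) → [ə].
/d/ — not in any rule's target class → [d].
/x/ stays [x].
/o/ (between /x/ and /x/) occurs in an unstressed syllable → [ə] by rule 1.
/x/ (between /o/ and /i/) is unaffected → [x].
/i/ — between /x/ and /k/; rule 1 does not apply here → [i].
/k/ (between /i/ and /t/) is in the target of rule 2 but the environment (before a front vowel) is not met → [k].
/t/ (between /k/ and /o/): no rule targets it → [t].
/o/ — between /t/ and /t/, in an unstressed syllable — surfaces as [ə] (rule 1).
/t/ — not in any rule's target class → [t].
/t/ (between /t/ and /a/): no rule targets it → [t].
/a/ meets the environment for rule 1 (in an unstressed syllable) → [ə].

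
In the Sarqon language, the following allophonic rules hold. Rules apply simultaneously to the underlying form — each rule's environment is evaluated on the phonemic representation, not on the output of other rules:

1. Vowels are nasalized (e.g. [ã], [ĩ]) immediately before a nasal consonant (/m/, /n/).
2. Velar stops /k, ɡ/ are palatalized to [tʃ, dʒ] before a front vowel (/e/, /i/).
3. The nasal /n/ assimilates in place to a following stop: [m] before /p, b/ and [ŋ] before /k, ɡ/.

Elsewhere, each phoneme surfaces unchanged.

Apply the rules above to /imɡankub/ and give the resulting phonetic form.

[ĩmɡãŋkub]

Rule 1 applies to /i/ (word-initial: before a nasal consonant) → [ĩ].
/m/ (between /i/ and /ɡ/): no rule targets it → [m].
/ɡ/ (between /m/ and /a/) fails the environment for rule 2, so it stays [ɡ].
/a/ (between /ɡ/ and /n/) occurs before a nasal consonant → [ã] by rule 1.
/n/ meets the environment for rule 3 (before a labial or velar stop) → [ŋ].
/k/ — between /n/ and /u/; rule 2 does not apply here → [k].
/u/ (between /k/ and /b/): rule 1 targets it, but not before a nasal consonant → unchanged [u].
/b/ stays [b].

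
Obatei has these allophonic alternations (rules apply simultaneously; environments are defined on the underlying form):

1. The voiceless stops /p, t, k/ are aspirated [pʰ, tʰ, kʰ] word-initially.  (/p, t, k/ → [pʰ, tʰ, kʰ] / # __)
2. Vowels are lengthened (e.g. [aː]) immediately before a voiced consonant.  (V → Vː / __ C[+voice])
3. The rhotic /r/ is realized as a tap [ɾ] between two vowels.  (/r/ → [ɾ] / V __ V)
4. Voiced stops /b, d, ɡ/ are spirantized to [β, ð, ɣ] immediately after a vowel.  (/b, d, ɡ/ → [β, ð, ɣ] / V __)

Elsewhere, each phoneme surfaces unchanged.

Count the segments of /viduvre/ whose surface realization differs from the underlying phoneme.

3

Segments that undergo a rule: /i/ → [iː] (rule 2); /d/ → [ð] (rule 4); /u/ → [uː] (rule 2).
All other segments surface unchanged.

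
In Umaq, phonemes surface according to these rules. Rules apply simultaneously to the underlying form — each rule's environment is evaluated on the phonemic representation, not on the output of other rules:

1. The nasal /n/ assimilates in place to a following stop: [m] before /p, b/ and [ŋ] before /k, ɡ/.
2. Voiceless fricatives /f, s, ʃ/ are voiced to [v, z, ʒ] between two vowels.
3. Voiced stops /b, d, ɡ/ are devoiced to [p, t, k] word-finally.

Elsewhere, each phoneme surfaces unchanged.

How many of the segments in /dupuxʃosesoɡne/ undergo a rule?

2

Segments that undergo a rule: /s/ → [z] (rule 2); /s/ → [z] (rule 2).
All other segments surface unchanged.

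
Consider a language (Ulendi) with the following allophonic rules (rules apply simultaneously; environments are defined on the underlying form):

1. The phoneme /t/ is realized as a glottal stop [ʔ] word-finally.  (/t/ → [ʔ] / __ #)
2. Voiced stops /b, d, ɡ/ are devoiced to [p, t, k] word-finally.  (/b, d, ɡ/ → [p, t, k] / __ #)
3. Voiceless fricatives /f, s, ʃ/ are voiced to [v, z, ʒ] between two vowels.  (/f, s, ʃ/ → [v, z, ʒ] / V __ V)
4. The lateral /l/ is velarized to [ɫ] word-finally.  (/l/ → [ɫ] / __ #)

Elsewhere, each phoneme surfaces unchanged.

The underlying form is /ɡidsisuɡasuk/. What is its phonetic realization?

[ɡidsizuɡazuk]

/ɡ/ — word-initial; rule 2 does not apply here → [ɡ].
/d/ (between /i/ and /s/) is in the target of rule 2 but the environment (word-finally) is not met → [d].
/s/ — between /d/ and /i/; rule 3 does not apply here → [s].
/s/ (between /i/ and /u/): between two vowels, so rule 3 applies → [z].
/ɡ/ — between /u/ and /a/; rule 2 does not apply here → [ɡ].
/s/ (between /a/ and /u/) occurs between two vowels → [z] by rule 3.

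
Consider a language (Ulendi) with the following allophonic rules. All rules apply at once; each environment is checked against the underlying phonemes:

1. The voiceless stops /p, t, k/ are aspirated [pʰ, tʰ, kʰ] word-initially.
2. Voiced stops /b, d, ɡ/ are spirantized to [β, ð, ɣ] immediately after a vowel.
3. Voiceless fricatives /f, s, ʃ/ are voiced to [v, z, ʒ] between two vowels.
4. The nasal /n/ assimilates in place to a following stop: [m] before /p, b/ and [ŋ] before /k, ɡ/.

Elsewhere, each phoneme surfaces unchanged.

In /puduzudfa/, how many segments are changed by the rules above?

3

Segments that undergo a rule: /p/ → [pʰ] (rule 1); /d/ → [ð] (rule 2); /d/ → [ð] (rule 2).
All other segments surface unchanged.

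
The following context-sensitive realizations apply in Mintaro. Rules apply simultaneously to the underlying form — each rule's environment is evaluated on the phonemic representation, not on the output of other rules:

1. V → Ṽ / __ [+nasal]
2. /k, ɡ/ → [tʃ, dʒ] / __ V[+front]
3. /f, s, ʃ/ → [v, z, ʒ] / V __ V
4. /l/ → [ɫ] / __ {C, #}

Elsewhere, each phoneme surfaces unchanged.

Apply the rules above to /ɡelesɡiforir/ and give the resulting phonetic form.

/ɡ/ (word-initial) occurs before a front vowel → [dʒ] by rule 2.
/e/ (between /ɡ/ and /l/) is in the target of rule 1 but the environment (before a nasal consonant) is not met → [e].
/l/ (between /e/ and /e/) fails the environment for rule 4, so it stays [l].
/e/ (between /l/ and /s/): rule 1 targets it, but not before a nasal consonant → unchanged [e].
/s/ (between /e/ and /ɡ/) is in the target of rule 3 but the environment (between two vowels) is not met → [s].
Rule 2 applies to /ɡ/ (between /s/ and /i/: before a front vowel) → [dʒ].
/i/ (between /ɡ/ and /f/): rule 1 targets it, but not before a nasal consonant → unchanged [i].
Rule 3 applies to /f/ (between /i/ and /o/: between two vowels) → [v].
/o/ (between /f/ and /r/) is in the target of rule 1 but the environment (before a nasal consonant) is not met → [o].
/r/ — not in any rule's target class → [r].
/i/ (between /r/ and /r/): rule 1 targets it, but not before a nasal consonant → unchanged [i].
/r/ stays [r].

[dʒelesdʒivorir]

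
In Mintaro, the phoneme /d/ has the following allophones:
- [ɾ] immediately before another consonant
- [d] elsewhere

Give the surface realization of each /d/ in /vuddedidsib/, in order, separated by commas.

[ɾ], [d], [d], [ɾ]

Occurrence 1 (position 3): immediately before another consonant → [ɾ].
Occurrence 2 (position 4): no conditioning environment matches → elsewhere allophone [d].
Occurrence 3 (position 6): no conditioning environment matches → elsewhere allophone [d].
Occurrence 4 (position 8): immediately before another consonant → [ɾ].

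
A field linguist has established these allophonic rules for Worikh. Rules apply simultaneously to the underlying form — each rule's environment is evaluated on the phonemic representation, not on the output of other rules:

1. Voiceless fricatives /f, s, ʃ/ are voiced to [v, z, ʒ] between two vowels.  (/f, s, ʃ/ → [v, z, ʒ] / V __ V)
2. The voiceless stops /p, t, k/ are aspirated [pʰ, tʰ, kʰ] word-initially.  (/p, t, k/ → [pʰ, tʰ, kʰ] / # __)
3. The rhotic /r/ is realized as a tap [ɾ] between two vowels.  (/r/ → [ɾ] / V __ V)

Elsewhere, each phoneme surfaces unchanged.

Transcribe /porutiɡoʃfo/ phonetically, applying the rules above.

[pʰoɾutiɡoʃfo]

/p/ meets the environment for rule 2 (word-initially) → [pʰ].
Rule 3 applies to /r/ (between /o/ and /u/: between two vowels) → [ɾ].
/t/ (between /u/ and /i/): rule 2 targets it, but not word-initially → unchanged [t].
/ʃ/ (between /o/ and /f/): rule 1 targets it, but not between two vowels → unchanged [ʃ].
/f/ (between /ʃ/ and /o/): rule 1 targets it, but not between two vowels → unchanged [f].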